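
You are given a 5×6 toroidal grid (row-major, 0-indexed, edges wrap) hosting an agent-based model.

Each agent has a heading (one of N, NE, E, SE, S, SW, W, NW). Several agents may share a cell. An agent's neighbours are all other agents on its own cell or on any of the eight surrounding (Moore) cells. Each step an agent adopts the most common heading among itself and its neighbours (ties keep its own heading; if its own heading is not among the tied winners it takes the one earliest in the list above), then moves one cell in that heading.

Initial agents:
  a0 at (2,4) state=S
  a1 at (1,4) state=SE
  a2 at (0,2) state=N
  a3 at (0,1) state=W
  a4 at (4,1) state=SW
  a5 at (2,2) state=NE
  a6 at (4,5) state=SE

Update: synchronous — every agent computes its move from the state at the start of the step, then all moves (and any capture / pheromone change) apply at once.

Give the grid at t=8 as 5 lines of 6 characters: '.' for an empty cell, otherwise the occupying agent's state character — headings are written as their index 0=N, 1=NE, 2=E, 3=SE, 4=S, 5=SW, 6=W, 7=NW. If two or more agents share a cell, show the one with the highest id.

....46
......
.30..5
......
3...1.

t=1: a0@(3,4):S a1@(2,5):SE a2@(4,2):N a3@(0,0):W a4@(0,0):SW a5@(1,3):NE a6@(0,0):SE
t=2: a0@(4,4):S a1@(3,0):SE a2@(3,2):N a3@(0,5):W a4@(1,5):SW a5@(0,4):NE a6@(1,1):SE
t=3: a0@(0,4):S a1@(4,1):SE a2@(2,2):N a3@(0,4):W a4@(2,4):SW a5@(4,5):NE a6@(2,2):SE
t=4: a0@(1,4):S a1@(0,2):SE a2@(1,2):N a3@(0,3):W a4@(3,3):SW a5@(3,0):NE a6@(3,3):SE
t=5: a0@(2,4):S a1@(1,3):SE a2@(0,2):N a3@(0,2):W a4@(4,2):SW a5@(2,1):NE a6@(4,4):SE
t=6: a0@(3,4):S a1@(2,4):SE a2@(4,2):N a3@(0,1):W a4@(0,1):SW a5@(1,2):NE a6@(0,5):SE
t=7: a0@(4,4):S a1@(3,5):SE a2@(3,2):N a3@(0,0):W a4@(1,0):SW a5@(0,3):NE a6@(1,0):SE
t=8: a0@(0,4):S a1@(4,0):SE a2@(2,2):N a3@(0,5):W a4@(2,5):SW a5@(4,4):NE a6@(2,1):SE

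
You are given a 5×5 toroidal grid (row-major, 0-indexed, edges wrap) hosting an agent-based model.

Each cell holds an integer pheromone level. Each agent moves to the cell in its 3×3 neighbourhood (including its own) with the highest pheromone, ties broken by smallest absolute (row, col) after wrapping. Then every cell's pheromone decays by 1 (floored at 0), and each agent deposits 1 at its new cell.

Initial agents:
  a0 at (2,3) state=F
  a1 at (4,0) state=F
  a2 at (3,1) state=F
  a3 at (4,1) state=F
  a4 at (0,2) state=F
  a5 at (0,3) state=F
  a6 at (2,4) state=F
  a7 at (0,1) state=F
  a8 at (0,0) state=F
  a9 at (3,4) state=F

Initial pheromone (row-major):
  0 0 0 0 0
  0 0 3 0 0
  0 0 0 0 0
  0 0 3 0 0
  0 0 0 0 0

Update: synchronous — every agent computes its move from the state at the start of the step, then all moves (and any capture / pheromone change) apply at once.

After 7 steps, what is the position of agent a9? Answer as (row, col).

(0, 0)

t=1: a0@(1,2) a1@(0,0) a2@(3,2) a3@(3,2) a4@(1,2) a5@(1,2) a6@(1,0) a7@(1,2) a8@(0,0) a9@(2,0) | pheromone: 2 0 0 0 0 / 1 0 6 0 0 / 1 0 0 0 0 / 0 0 4 0 0 / 0 0 0 0 0
t=2: a0@(1,2) a1@(0,0) a2@(3,2) a3@(3,2) a4@(1,2) a5@(1,2) a6@(0,0) a7@(1,2) a8@(0,0) a9@(1,0) | pheromone: 4 0 0 0 0 / 1 0 9 0 0 / 0 0 0 0 0 / 0 0 5 0 0 / 0 0 0 0 0
t=3: a0@(1,2) a1@(0,0) a2@(3,2) a3@(3,2) a4@(1,2) a5@(1,2) a6@(0,0) a7@(1,2) a8@(0,0) a9@(0,0) | pheromone: 7 0 0 0 0 / 0 0 12 0 0 / 0 0 0 0 0 / 0 0 6 0 0 / 0 0 0 0 0
t=4: a0@(1,2) a1@(0,0) a2@(3,2) a3@(3,2) a4@(1,2) a5@(1,2) a6@(0,0) a7@(1,2) a8@(0,0) a9@(0,0) | pheromone: 10 0 0 0 0 / 0 0 15 0 0 / 0 0 0 0 0 / 0 0 7 0 0 / 0 0 0 0 0
t=5: a0@(1,2) a1@(0,0) a2@(3,2) a3@(3,2) a4@(1,2) a5@(1,2) a6@(0,0) a7@(1,2) a8@(0,0) a9@(0,0) | pheromone: 13 0 0 0 0 / 0 0 18 0 0 / 0 0 0 0 0 / 0 0 8 0 0 / 0 0 0 0 0
t=6: a0@(1,2) a1@(0,0) a2@(3,2) a3@(3,2) a4@(1,2) a5@(1,2) a6@(0,0) a7@(1,2) a8@(0,0) a9@(0,0) | pheromone: 16 0 0 0 0 / 0 0 21 0 0 / 0 0 0 0 0 / 0 0 9 0 0 / 0 0 0 0 0
t=7: a0@(1,2) a1@(0,0) a2@(3,2) a3@(3,2) a4@(1,2) a5@(1,2) a6@(0,0) a7@(1,2) a8@(0,0) a9@(0,0) | pheromone: 19 0 0 0 0 / 0 0 24 0 0 / 0 0 0 0 0 / 0 0 10 0 0 / 0 0 0 0 0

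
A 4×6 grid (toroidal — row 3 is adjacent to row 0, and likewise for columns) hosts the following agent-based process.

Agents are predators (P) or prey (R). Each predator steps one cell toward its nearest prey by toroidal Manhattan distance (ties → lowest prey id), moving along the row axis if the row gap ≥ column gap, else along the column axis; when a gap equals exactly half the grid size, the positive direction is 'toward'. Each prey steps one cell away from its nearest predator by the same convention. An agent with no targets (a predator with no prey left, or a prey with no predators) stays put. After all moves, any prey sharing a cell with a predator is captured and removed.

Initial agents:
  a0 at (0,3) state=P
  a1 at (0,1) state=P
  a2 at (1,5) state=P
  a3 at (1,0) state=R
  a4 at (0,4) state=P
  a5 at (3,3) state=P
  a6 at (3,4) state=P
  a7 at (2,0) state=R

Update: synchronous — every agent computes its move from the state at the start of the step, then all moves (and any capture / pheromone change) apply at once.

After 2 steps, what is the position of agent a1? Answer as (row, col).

t=1: a0@(0,4):P a1@(1,1):P a2@(1,0):P a4@(0,5):P a5@(3,4):P a6@(3,5):P a7@(3,0):R
t=2: a0@(0,5):P a1@(2,1):P a2@(2,0):P a4@(3,5):P a5@(3,5):P a6@(3,0):P a7@(3,1):R

(2, 1)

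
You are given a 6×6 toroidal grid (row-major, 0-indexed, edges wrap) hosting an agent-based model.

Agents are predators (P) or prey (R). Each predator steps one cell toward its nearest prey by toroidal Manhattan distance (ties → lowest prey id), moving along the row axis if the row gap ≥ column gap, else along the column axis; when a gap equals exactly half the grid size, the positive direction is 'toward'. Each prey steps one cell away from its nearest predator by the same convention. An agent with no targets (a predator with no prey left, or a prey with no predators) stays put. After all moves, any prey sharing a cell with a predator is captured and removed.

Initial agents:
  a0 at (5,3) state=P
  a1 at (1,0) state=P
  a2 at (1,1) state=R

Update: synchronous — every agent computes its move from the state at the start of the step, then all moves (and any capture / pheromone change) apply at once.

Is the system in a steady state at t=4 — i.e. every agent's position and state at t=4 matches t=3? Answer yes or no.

yes

t=1: a0@(0,3):P a1@(1,1):P a2@(1,2):R
t=2: a0@(1,3):P a1@(1,2):P
t=3: (unchanged — steady state)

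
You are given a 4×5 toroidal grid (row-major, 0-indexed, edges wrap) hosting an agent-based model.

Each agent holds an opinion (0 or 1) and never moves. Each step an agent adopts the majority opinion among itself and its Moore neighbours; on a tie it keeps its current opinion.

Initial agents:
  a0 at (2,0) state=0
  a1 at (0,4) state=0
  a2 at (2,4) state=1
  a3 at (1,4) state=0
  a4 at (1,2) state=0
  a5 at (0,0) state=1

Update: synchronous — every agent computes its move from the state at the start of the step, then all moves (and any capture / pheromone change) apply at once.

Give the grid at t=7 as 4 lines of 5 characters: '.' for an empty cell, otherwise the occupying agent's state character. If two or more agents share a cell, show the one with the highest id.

0...0
..0.0
0...0
.....

t=1: a0@(2,0):0 a1@(0,4):0 a2@(2,4):0 a3@(1,4):0 a4@(1,2):0 a5@(0,0):0
t=2: (unchanged — steady state)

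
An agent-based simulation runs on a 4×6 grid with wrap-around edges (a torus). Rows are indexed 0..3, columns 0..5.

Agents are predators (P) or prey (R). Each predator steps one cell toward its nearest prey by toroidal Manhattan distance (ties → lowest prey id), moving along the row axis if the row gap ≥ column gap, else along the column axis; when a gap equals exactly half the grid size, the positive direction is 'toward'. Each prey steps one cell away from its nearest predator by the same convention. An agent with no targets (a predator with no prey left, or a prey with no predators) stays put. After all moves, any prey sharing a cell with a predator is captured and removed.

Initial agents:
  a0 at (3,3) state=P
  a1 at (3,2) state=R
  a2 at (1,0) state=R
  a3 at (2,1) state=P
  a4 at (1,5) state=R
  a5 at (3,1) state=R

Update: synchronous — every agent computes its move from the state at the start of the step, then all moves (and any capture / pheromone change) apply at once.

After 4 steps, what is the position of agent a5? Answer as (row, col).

(3, 1)

t=1: a0@(3,2):P a2@(0,0):R a3@(3,1):P a4@(1,4):R a5@(0,1):R
t=2: a0@(0,2):P a2@(1,0):R a3@(0,1):P a4@(0,4):R a5@(1,1):R
t=3: a0@(0,3):P a2@(2,0):R a3@(1,1):P a4@(0,5):R a5@(2,1):R
t=4: a0@(0,4):P a2@(3,0):R a3@(2,1):P a4@(0,0):R a5@(3,1):R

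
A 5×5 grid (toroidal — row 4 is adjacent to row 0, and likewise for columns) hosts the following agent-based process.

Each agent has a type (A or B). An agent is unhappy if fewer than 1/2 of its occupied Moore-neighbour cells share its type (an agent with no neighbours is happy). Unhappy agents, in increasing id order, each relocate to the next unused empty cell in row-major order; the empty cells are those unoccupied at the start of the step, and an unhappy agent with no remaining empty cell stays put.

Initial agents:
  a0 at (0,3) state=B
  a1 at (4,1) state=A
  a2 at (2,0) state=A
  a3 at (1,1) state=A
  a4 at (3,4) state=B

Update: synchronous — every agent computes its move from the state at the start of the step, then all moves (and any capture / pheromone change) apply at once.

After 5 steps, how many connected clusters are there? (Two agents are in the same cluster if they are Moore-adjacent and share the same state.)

3

t=1: a0@(0,3):B a1@(4,1):A a2@(2,0):A a3@(1,1):A a4@(0,0):B
t=2: a0@(0,3):B a1@(0,1):A a2@(2,0):A a3@(1,1):A a4@(0,2):B
t=3: a0@(0,3):B a1@(0,1):A a2@(2,0):A a3@(1,1):A a4@(0,0):B
t=4: a0@(0,3):B a1@(0,1):A a2@(2,0):A a3@(1,1):A a4@(0,2):B
t=5: a0@(0,3):B a1@(0,1):A a2@(2,0):A a3@(1,1):A a4@(0,0):B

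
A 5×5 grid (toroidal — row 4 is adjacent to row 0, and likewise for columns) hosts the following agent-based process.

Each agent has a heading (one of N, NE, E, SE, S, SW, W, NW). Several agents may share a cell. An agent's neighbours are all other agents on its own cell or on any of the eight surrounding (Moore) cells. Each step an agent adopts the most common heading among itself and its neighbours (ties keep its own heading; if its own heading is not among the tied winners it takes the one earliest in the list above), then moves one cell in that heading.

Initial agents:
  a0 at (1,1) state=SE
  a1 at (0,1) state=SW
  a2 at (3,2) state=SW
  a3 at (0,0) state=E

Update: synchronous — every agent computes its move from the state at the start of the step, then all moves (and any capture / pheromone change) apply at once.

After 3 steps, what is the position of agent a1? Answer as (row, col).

(3, 3)

t=1: a0@(2,2):SE a1@(1,0):SW a2@(4,1):SW a3@(0,1):E
t=2: a0@(3,3):SE a1@(2,4):SW a2@(0,0):SW a3@(1,0):SW
t=3: a0@(4,4):SE a1@(3,3):SW a2@(1,4):SW a3@(2,4):SW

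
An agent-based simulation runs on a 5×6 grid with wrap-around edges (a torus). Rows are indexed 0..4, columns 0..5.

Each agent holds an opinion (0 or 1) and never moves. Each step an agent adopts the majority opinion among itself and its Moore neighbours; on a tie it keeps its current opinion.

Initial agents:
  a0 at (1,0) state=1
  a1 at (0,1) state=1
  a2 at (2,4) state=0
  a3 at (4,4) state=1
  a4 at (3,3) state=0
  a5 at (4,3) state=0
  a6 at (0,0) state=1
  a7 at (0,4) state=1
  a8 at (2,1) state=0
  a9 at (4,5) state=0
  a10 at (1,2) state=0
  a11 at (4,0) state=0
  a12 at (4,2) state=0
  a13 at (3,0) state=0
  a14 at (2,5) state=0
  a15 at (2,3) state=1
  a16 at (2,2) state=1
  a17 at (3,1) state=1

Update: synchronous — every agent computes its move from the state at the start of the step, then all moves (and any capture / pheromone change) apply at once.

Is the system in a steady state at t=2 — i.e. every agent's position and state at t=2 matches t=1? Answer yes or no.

no

t=1: a0@(1,0):1 a1@(0,1):1 a2@(2,4):0 a3@(4,4):0 a4@(3,3):0 a5@(4,3):0 a6@(0,0):1 a7@(0,4):1 a8@(2,1):0 a9@(4,5):0 a10@(1,2):1 a11@(4,0):0 a12@(4,2):0 a13@(3,0):0 a14@(2,5):0 a15@(2,3):0 a16@(2,2):1 a17@(3,1):0
t=2: a0@(1,0):1 a1@(0,1):1 a2@(2,4):0 a3@(4,4):0 a4@(3,3):0 a5@(4,3):0 a6@(0,0):1 a7@(0,4):0 a8@(2,1):0 a9@(4,5):0 a10@(1,2):1 a11@(4,0):0 a12@(4,2):0 a13@(3,0):0 a14@(2,5):0 a15@(2,3):0 a16@(2,2):0 a17@(3,1):0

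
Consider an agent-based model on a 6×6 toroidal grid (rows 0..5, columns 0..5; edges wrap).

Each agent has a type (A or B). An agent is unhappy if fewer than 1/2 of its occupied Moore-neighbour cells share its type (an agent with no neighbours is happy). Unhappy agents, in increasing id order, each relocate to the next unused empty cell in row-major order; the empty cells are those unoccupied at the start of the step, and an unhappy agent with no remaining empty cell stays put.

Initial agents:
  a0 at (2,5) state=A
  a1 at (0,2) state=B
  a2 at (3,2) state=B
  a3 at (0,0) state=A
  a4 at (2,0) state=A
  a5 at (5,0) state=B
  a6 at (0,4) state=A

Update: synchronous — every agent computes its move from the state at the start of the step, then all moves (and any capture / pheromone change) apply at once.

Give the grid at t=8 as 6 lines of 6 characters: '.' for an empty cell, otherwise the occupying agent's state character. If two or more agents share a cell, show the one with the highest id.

t=1: a0@(2,5):A a1@(0,2):B a2@(3,2):B a3@(0,1):A a4@(2,0):A a5@(0,3):B a6@(0,4):A
t=2: a0@(2,5):A a1@(0,2):B a2@(3,2):B a3@(0,0):A a4@(2,0):A a5@(0,3):B a6@(0,5):A
t=3: (unchanged — steady state)

A.BB.A
......
A....A
..B...
......
......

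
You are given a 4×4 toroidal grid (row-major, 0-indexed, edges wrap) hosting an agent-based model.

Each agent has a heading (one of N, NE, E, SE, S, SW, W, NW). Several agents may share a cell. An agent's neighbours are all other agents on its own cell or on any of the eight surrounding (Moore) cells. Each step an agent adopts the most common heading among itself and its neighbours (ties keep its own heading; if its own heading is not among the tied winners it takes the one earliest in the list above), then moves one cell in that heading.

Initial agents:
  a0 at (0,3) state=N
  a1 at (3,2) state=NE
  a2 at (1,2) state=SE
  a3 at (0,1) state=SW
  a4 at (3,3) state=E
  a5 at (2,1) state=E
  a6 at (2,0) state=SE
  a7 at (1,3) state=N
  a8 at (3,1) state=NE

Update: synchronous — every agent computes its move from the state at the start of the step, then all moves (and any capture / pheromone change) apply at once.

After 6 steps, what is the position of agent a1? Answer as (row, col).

(1, 0)

t=1: a0@(3,3):N a1@(2,3):NE a2@(0,2):N a3@(3,2):NE a4@(3,0):E a5@(1,2):NE a6@(2,1):E a7@(0,3):N a8@(2,2):NE
t=2: a0@(2,3):N a1@(1,0):NE a2@(3,2):N a3@(2,3):NE a4@(3,1):E a5@(0,3):NE a6@(1,2):NE a7@(3,3):N a8@(1,3):NE
t=3: a0@(1,0):NE a1@(0,1):NE a2@(2,2):N a3@(1,0):NE a4@(3,2):E a5@(3,0):NE a6@(0,3):NE a7@(2,3):N a8@(0,0):NE
t=4: a0@(0,1):NE a1@(3,2):NE a2@(1,2):N a3@(0,1):NE a4@(2,2):N a5@(2,1):NE a6@(3,0):NE a7@(1,0):NE a8@(3,1):NE
t=5: a0@(3,2):NE a1@(2,3):NE a2@(0,3):NE a3@(3,2):NE a4@(1,3):NE a5@(1,2):NE a6@(2,1):NE a7@(0,1):NE a8@(2,2):NE
t=6: a0@(2,3):NE a1@(1,0):NE a2@(3,0):NE a3@(2,3):NE a4@(0,0):NE a5@(0,3):NE a6@(1,2):NE a7@(3,2):NE a8@(1,3):NE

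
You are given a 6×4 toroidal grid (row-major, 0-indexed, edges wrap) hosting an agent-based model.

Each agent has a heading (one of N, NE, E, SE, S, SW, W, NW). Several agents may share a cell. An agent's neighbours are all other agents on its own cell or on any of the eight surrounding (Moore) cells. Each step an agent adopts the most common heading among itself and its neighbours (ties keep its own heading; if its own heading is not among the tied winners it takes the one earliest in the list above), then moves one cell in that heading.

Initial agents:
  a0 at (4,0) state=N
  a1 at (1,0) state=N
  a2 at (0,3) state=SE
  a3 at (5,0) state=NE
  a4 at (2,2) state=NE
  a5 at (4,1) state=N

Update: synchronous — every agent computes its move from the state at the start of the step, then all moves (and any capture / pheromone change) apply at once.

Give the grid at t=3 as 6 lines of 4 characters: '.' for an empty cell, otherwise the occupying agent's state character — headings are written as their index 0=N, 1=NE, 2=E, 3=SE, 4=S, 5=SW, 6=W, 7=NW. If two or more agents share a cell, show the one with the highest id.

t=1: a0@(3,0):N a1@(0,0):N a2@(1,0):SE a3@(4,0):N a4@(1,3):NE a5@(3,1):N
t=2: a0@(2,0):N a1@(5,0):N a2@(2,1):SE a3@(3,0):N a4@(0,0):NE a5@(2,1):N
t=3: a0@(1,0):N a1@(4,0):N a2@(1,1):N a3@(2,0):N a4@(5,1):NE a5@(1,1):N

....
00..
0...
....
0...
.1..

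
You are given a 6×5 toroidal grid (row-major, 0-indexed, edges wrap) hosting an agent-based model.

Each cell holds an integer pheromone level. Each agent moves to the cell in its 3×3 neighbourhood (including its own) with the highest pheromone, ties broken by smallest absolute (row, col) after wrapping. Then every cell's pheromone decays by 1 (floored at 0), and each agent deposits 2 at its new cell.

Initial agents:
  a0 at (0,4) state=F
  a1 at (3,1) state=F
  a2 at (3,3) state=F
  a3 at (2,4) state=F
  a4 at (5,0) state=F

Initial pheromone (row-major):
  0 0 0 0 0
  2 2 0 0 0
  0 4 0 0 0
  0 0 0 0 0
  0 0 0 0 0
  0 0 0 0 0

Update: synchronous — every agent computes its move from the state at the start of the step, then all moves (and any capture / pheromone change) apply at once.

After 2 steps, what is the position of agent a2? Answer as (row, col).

t=1: a0@(1,0) a1@(2,1) a2@(2,2) a3@(1,0) a4@(0,0) | pheromone: 2 0 0 0 0 / 5 1 0 0 0 / 0 5 2 0 0 / 0 0 0 0 0 / 0 0 0 0 0 / 0 0 0 0 0
t=2: a0@(1,0) a1@(1,0) a2@(2,1) a3@(1,0) a4@(1,0) | pheromone: 1 0 0 0 0 / 12 0 0 0 0 / 0 6 1 0 0 / 0 0 0 0 0 / 0 0 0 0 0 / 0 0 0 0 0

(2, 1)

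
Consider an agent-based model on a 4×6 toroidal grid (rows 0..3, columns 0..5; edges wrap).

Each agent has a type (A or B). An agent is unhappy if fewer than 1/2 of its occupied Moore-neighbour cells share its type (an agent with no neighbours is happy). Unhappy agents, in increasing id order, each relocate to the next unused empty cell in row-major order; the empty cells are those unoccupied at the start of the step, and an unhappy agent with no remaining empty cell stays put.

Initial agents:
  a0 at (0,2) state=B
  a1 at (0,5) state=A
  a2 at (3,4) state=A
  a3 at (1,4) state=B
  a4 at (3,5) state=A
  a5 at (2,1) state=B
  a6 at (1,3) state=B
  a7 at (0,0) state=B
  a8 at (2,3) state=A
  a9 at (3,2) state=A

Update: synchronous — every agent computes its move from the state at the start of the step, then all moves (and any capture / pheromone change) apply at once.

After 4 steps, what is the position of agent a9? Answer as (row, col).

(1, 0)

t=1: a0@(0,2):B a1@(0,5):A a2@(3,4):A a3@(0,1):B a4@(3,5):A a5@(0,3):B a6@(1,3):B a7@(0,4):B a8@(2,3):A a9@(1,0):A
t=2: a0@(0,2):B a1@(0,5):A a2@(3,4):A a3@(0,1):B a4@(3,5):A a5@(0,3):B a6@(1,3):B a7@(0,0):B a8@(2,3):A a9@(1,0):A
t=3: a0@(0,2):B a1@(0,5):A a2@(3,4):A a3@(0,1):B a4@(3,5):A a5@(0,3):B a6@(1,3):B a7@(0,4):B a8@(2,3):A a9@(1,1):A
t=4: a0@(0,2):B a1@(0,5):A a2@(3,4):A a3@(0,1):B a4@(3,5):A a5@(0,3):B a6@(1,3):B a7@(0,0):B a8@(2,3):A a9@(1,0):A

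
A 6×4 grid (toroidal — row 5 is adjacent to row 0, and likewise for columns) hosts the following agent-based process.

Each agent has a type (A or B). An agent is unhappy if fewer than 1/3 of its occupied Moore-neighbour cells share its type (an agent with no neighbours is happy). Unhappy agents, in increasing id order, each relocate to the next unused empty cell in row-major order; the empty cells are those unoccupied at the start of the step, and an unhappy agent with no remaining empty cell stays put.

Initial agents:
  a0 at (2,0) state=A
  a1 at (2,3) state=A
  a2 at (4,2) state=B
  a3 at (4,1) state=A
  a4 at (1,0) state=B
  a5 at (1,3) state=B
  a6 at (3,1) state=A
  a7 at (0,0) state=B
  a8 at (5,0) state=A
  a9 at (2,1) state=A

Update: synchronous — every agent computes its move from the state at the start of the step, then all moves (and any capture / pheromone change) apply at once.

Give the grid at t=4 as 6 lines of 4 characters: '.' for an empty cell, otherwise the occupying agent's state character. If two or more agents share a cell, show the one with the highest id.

BB..
B..B
AA.A
.A..
.A..
A...

t=1: a0@(2,0):A a1@(2,3):A a2@(0,1):B a3@(4,1):A a4@(1,0):B a5@(1,3):B a6@(3,1):A a7@(0,0):B a8@(5,0):A a9@(2,1):A
t=2: (unchanged — steady state)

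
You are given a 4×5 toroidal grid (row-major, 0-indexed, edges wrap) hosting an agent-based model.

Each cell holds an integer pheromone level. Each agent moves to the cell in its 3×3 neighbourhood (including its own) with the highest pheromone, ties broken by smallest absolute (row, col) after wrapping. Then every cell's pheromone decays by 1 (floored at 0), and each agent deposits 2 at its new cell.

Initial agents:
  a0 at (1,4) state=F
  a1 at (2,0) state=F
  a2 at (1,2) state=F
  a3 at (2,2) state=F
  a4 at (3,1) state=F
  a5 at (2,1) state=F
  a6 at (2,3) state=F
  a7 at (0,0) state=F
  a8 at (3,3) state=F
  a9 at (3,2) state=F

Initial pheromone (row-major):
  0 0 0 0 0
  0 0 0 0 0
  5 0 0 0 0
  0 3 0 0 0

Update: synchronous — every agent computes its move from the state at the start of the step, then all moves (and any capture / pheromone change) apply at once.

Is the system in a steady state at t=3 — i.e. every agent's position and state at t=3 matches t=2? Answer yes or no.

no

t=1: a0@(2,0) a1@(2,0) a2@(0,1) a3@(3,1) a4@(2,0) a5@(2,0) a6@(1,2) a7@(3,1) a8@(0,2) a9@(3,1) | pheromone: 0 2 2 0 0 / 0 0 2 0 0 / 12 0 0 0 0 / 0 8 0 0 0
t=2: a0@(2,0) a1@(2,0) a2@(3,1) a3@(2,0) a4@(2,0) a5@(2,0) a6@(0,1) a7@(2,0) a8@(3,1) a9@(2,0) | pheromone: 0 3 1 0 0 / 0 0 1 0 0 / 25 0 0 0 0 / 0 11 0 0 0
t=3: a0@(2,0) a1@(2,0) a2@(2,0) a3@(2,0) a4@(2,0) a5@(2,0) a6@(3,1) a7@(2,0) a8@(2,0) a9@(2,0) | pheromone: 0 2 0 0 0 / 0 0 0 0 0 / 42 0 0 0 0 / 0 12 0 0 0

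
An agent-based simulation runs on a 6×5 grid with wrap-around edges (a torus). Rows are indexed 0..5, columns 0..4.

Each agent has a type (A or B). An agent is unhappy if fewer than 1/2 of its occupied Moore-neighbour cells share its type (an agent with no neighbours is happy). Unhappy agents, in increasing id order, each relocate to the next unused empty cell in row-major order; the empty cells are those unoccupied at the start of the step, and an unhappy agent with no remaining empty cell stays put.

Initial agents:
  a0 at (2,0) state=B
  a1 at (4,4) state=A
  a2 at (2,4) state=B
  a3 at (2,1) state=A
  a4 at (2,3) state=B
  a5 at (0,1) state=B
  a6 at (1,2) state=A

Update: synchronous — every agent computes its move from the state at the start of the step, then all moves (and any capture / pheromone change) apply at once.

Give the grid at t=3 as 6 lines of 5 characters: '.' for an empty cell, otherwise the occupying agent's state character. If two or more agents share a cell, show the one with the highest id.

t=1: a0@(2,0):B a1@(4,4):A a2@(2,4):B a3@(2,1):A a4@(2,3):B a5@(0,0):B a6@(0,2):A
t=2: a0@(2,0):B a1@(4,4):A a2@(2,4):B a3@(0,1):A a4@(2,3):B a5@(0,0):B a6@(0,2):A
t=3: a0@(2,0):B a1@(4,4):A a2@(2,4):B a3@(0,1):A a4@(2,3):B a5@(0,3):B a6@(0,2):A

.AAB.
.....
B..BB
.....
....A
.....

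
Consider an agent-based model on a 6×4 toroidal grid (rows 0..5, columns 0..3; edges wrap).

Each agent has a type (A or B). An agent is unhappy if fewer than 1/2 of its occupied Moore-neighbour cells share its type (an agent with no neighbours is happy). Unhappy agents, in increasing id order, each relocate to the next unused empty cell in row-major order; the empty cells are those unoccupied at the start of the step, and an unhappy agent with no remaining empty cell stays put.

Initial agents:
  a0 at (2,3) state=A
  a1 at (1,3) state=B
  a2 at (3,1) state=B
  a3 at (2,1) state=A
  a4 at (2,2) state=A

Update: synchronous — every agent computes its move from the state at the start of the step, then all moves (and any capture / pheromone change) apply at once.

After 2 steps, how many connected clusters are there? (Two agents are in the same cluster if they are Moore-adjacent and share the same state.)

t=1: a0@(2,3):A a1@(0,0):B a2@(0,1):B a3@(2,1):A a4@(2,2):A
t=2: (unchanged — steady state)

2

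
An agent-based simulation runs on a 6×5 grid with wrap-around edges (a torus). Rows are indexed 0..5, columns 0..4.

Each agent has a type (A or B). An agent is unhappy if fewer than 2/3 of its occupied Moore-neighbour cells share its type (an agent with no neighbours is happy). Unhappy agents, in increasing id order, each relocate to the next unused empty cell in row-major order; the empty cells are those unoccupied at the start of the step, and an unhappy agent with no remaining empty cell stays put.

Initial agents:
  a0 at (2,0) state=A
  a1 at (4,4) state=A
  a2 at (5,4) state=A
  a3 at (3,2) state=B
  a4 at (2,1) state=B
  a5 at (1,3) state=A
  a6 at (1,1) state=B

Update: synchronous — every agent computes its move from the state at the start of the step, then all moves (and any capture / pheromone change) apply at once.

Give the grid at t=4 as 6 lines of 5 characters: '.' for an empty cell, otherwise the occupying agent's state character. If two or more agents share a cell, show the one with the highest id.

t=1: a0@(0,0):A a1@(4,4):A a2@(5,4):A a3@(3,2):B a4@(2,1):B a5@(1,3):A a6@(0,1):B
t=2: a0@(0,2):A a1@(4,4):A a2@(5,4):A a3@(3,2):B a4@(2,1):B a5@(1,3):A a6@(0,3):B
t=3: a0@(0,0):A a1@(4,4):A a2@(0,1):A a3@(3,2):B a4@(2,1):B a5@(0,4):A a6@(1,0):B
t=4: a0@(0,0):A a1@(4,4):A a2@(0,2):A a3@(3,2):B a4@(2,1):B a5@(0,3):A a6@(1,1):B

A.AA.
.B...
.B...
..B..
....A
.....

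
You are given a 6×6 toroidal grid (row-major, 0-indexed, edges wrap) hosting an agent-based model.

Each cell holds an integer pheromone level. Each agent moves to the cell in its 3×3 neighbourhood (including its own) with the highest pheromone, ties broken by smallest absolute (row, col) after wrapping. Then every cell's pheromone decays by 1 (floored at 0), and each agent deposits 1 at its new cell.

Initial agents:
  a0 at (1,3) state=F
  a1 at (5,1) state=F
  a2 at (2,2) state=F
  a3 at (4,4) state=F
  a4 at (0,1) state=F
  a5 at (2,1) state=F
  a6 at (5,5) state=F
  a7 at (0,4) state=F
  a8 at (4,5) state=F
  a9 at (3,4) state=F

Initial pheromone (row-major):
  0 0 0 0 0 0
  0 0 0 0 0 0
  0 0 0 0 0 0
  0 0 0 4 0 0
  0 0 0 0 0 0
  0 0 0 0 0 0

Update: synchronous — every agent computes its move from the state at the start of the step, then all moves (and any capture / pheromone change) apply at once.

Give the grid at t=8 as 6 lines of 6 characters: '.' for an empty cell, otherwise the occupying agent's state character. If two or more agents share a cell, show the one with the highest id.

t=1: a0@(0,2) a1@(0,0) a2@(3,3) a3@(3,3) a4@(0,0) a5@(1,0) a6@(0,0) a7@(0,3) a8@(3,0) a9@(3,3) | pheromone: 3 0 1 1 0 0 / 1 0 0 0 0 0 / 0 0 0 0 0 0 / 1 0 0 6 0 0 / 0 0 0 0 0 0 / 0 0 0 0 0 0
t=2: a0@(0,2) a1@(0,0) a2@(3,3) a3@(3,3) a4@(0,0) a5@(0,0) a6@(0,0) a7@(0,2) a8@(3,0) a9@(3,3) | pheromone: 6 0 2 0 0 0 / 0 0 0 0 0 0 / 0 0 0 0 0 0 / 1 0 0 8 0 0 / 0 0 0 0 0 0 / 0 0 0 0 0 0
t=3: a0@(0,2) a1@(0,0) a2@(3,3) a3@(3,3) a4@(0,0) a5@(0,0) a6@(0,0) a7@(0,2) a8@(3,0) a9@(3,3) | pheromone: 9 0 3 0 0 0 / 0 0 0 0 0 0 / 0 0 0 0 0 0 / 1 0 0 10 0 0 / 0 0 0 0 0 0 / 0 0 0 0 0 0
t=4: a0@(0,2) a1@(0,0) a2@(3,3) a3@(3,3) a4@(0,0) a5@(0,0) a6@(0,0) a7@(0,2) a8@(3,0) a9@(3,3) | pheromone: 12 0 4 0 0 0 / 0 0 0 0 0 0 / 0 0 0 0 0 0 / 1 0 0 12 0 0 / 0 0 0 0 0 0 / 0 0 0 0 0 0
t=5: a0@(0,2) a1@(0,0) a2@(3,3) a3@(3,3) a4@(0,0) a5@(0,0) a6@(0,0) a7@(0,2) a8@(3,0) a9@(3,3) | pheromone: 15 0 5 0 0 0 / 0 0 0 0 0 0 / 0 0 0 0 0 0 / 1 0 0 14 0 0 / 0 0 0 0 0 0 / 0 0 0 0 0 0
t=6: a0@(0,2) a1@(0,0) a2@(3,3) a3@(3,3) a4@(0,0) a5@(0,0) a6@(0,0) a7@(0,2) a8@(3,0) a9@(3,3) | pheromone: 18 0 6 0 0 0 / 0 0 0 0 0 0 / 0 0 0 0 0 0 / 1 0 0 16 0 0 / 0 0 0 0 0 0 / 0 0 0 0 0 0
t=7: a0@(0,2) a1@(0,0) a2@(3,3) a3@(3,3) a4@(0,0) a5@(0,0) a6@(0,0) a7@(0,2) a8@(3,0) a9@(3,3) | pheromone: 21 0 7 0 0 0 / 0 0 0 0 0 0 / 0 0 0 0 0 0 / 1 0 0 18 0 0 / 0 0 0 0 0 0 / 0 0 0 0 0 0
t=8: a0@(0,2) a1@(0,0) a2@(3,3) a3@(3,3) a4@(0,0) a5@(0,0) a6@(0,0) a7@(0,2) a8@(3,0) a9@(3,3) | pheromone: 24 0 8 0 0 0 / 0 0 0 0 0 0 / 0 0 0 0 0 0 / 1 0 0 20 0 0 / 0 0 0 0 0 0 / 0 0 0 0 0 0

F.F...
......
......
F..F..
......
......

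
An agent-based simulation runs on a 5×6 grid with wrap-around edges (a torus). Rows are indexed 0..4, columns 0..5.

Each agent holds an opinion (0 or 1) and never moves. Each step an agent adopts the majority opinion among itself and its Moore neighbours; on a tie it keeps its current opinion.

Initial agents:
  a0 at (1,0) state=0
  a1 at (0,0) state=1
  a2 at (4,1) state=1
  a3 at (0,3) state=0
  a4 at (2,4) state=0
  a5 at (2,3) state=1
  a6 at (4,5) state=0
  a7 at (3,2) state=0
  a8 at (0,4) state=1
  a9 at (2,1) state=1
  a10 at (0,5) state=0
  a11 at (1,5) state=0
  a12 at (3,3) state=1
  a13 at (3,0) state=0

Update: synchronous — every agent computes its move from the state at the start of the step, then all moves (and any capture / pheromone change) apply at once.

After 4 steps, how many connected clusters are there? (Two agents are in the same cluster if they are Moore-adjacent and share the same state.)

t=1: a0@(1,0):0 a1@(0,0):0 a2@(4,1):1 a3@(0,3):0 a4@(2,4):0 a5@(2,3):1 a6@(4,5):0 a7@(3,2):1 a8@(0,4):0 a9@(2,1):0 a10@(0,5):0 a11@(1,5):0 a12@(3,3):1 a13@(3,0):0
t=2: (unchanged — steady state)

2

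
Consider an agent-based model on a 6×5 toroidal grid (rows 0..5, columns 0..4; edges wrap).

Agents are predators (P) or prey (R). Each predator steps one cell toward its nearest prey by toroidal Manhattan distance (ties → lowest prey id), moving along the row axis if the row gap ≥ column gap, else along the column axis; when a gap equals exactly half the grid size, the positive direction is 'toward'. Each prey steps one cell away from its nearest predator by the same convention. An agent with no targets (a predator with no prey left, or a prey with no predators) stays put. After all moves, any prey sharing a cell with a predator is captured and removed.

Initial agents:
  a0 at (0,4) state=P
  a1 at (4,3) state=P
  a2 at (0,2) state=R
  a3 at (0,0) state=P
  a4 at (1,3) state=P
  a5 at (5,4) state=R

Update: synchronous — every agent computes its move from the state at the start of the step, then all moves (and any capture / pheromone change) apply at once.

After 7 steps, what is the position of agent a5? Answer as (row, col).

(4, 4)

t=1: a0@(5,4):P a1@(5,3):P a3@(0,1):P a4@(0,3):P a5@(4,4):R
t=2: a0@(4,4):P a1@(4,3):P a3@(5,1):P a4@(5,3):P a5@(3,4):R
t=3: a0@(3,4):P a1@(3,3):P a3@(4,1):P a4@(4,3):P a5@(2,4):R
t=4: a0@(2,4):P a1@(2,3):P a3@(3,1):P a4@(3,3):P a5@(1,4):R
t=5: a0@(1,4):P a1@(1,3):P a3@(2,1):P a4@(2,3):P a5@(0,4):R
t=6: a0@(0,4):P a1@(0,3):P a3@(1,1):P a4@(1,3):P a5@(5,4):R
t=7: a0@(5,4):P a1@(5,3):P a3@(0,1):P a4@(0,3):P a5@(4,4):R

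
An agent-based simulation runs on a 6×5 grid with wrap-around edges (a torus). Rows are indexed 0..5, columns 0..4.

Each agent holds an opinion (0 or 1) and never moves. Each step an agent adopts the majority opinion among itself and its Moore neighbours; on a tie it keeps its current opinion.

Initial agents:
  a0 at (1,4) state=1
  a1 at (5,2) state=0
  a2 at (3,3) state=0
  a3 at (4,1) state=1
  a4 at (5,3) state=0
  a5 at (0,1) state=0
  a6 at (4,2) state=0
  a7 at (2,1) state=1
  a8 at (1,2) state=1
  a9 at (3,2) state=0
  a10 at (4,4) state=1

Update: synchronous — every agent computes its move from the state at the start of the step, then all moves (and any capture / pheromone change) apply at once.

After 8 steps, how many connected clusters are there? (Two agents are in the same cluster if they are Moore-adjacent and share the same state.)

3

t=1: a0@(1,4):1 a1@(5,2):0 a2@(3,3):0 a3@(4,1):0 a4@(5,3):0 a5@(0,1):0 a6@(4,2):0 a7@(2,1):1 a8@(1,2):1 a9@(3,2):0 a10@(4,4):0
t=2: (unchanged — steady state)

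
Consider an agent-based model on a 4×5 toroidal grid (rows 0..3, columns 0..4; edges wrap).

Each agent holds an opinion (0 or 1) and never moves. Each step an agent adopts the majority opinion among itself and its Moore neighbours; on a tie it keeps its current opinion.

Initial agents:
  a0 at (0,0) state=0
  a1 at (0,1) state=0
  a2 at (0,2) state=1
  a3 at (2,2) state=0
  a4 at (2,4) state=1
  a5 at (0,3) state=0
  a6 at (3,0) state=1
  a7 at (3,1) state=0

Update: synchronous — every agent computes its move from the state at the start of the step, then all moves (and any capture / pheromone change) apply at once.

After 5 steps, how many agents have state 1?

t=1: a0@(0,0):0 a1@(0,1):0 a2@(0,2):0 a3@(2,2):0 a4@(2,4):1 a5@(0,3):0 a6@(3,0):0 a7@(3,1):0
t=2: (unchanged — steady state)

1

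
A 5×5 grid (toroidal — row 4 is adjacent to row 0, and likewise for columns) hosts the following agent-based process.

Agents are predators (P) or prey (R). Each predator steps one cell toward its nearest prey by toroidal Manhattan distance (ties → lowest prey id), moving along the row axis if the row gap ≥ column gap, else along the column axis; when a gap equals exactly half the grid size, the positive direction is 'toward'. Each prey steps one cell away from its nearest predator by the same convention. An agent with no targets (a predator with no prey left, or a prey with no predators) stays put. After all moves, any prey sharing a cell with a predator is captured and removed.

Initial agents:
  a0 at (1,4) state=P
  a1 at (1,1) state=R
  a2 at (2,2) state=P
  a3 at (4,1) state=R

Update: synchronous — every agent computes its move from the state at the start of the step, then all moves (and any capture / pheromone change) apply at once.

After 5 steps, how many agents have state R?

1

t=1: a0@(1,0):P a2@(1,2):P a3@(0,1):R
t=2: a0@(0,0):P a2@(0,2):P a3@(4,1):R
t=3: a0@(4,0):P a2@(4,2):P a3@(3,1):R
t=4: a0@(3,0):P a2@(3,2):P a3@(2,1):R
t=5: a0@(2,0):P a2@(2,2):P a3@(1,1):R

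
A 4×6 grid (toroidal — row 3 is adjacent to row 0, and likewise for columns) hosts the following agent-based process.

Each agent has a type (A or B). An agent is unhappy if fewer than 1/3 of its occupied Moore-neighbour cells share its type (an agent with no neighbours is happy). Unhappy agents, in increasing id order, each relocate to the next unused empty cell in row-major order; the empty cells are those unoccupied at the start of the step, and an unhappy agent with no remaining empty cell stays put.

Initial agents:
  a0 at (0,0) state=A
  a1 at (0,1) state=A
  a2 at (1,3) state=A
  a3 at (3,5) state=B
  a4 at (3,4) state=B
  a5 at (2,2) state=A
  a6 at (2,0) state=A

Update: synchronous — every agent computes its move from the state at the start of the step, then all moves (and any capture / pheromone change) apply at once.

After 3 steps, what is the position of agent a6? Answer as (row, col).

(0, 2)

t=1: a0@(0,0):A a1@(0,1):A a2@(1,3):A a3@(3,5):B a4@(3,4):B a5@(2,2):A a6@(0,2):A
t=2: (unchanged — steady state)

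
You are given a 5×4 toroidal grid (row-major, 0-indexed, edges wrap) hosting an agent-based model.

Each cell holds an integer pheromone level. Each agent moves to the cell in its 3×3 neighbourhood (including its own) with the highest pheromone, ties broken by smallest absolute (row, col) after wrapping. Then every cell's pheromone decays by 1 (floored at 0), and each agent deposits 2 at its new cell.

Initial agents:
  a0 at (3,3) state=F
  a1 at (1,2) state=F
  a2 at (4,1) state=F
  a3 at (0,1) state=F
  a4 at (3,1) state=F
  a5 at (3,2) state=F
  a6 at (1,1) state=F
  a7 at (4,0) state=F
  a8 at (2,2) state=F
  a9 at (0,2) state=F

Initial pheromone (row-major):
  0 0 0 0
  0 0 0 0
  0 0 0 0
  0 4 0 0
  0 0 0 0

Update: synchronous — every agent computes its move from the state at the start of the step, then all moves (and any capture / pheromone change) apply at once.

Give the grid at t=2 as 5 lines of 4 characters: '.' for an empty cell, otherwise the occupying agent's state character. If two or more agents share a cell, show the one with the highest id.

t=1: a0@(2,0) a1@(0,1) a2@(3,1) a3@(0,0) a4@(3,1) a5@(3,1) a6@(0,0) a7@(3,1) a8@(3,1) a9@(0,1) | pheromone: 4 4 0 0 / 0 0 0 0 / 2 0 0 0 / 0 13 0 0 / 0 0 0 0
t=2: a0@(3,1) a1@(0,0) a2@(3,1) a3@(0,0) a4@(3,1) a5@(3,1) a6@(0,0) a7@(3,1) a8@(3,1) a9@(0,0) | pheromone: 11 3 0 0 / 0 0 0 0 / 1 0 0 0 / 0 24 0 0 / 0 0 0 0

F...
....
....
.F..
....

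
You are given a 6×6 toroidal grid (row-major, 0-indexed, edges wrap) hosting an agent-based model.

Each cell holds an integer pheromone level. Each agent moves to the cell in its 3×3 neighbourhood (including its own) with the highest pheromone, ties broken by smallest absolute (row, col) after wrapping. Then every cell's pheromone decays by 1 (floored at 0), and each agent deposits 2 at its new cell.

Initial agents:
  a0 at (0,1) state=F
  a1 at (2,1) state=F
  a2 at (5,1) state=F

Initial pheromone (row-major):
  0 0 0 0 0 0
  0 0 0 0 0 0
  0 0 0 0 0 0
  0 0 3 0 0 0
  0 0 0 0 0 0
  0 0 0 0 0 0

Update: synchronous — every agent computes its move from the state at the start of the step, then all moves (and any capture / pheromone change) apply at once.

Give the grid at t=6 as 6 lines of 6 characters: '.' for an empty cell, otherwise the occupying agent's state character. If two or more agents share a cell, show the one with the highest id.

t=1: a0@(0,0) a1@(3,2) a2@(0,0) | pheromone: 4 0 0 0 0 0 / 0 0 0 0 0 0 / 0 0 0 0 0 0 / 0 0 4 0 0 0 / 0 0 0 0 0 0 / 0 0 0 0 0 0
t=2: a0@(0,0) a1@(3,2) a2@(0,0) | pheromone: 7 0 0 0 0 0 / 0 0 0 0 0 0 / 0 0 0 0 0 0 / 0 0 5 0 0 0 / 0 0 0 0 0 0 / 0 0 0 0 0 0
t=3: a0@(0,0) a1@(3,2) a2@(0,0) | pheromone: 10 0 0 0 0 0 / 0 0 0 0 0 0 / 0 0 0 0 0 0 / 0 0 6 0 0 0 / 0 0 0 0 0 0 / 0 0 0 0 0 0
t=4: a0@(0,0) a1@(3,2) a2@(0,0) | pheromone: 13 0 0 0 0 0 / 0 0 0 0 0 0 / 0 0 0 0 0 0 / 0 0 7 0 0 0 / 0 0 0 0 0 0 / 0 0 0 0 0 0
t=5: a0@(0,0) a1@(3,2) a2@(0,0) | pheromone: 16 0 0 0 0 0 / 0 0 0 0 0 0 / 0 0 0 0 0 0 / 0 0 8 0 0 0 / 0 0 0 0 0 0 / 0 0 0 0 0 0
t=6: a0@(0,0) a1@(3,2) a2@(0,0) | pheromone: 19 0 0 0 0 0 / 0 0 0 0 0 0 / 0 0 0 0 0 0 / 0 0 9 0 0 0 / 0 0 0 0 0 0 / 0 0 0 0 0 0

F.....
......
......
..F...
......
......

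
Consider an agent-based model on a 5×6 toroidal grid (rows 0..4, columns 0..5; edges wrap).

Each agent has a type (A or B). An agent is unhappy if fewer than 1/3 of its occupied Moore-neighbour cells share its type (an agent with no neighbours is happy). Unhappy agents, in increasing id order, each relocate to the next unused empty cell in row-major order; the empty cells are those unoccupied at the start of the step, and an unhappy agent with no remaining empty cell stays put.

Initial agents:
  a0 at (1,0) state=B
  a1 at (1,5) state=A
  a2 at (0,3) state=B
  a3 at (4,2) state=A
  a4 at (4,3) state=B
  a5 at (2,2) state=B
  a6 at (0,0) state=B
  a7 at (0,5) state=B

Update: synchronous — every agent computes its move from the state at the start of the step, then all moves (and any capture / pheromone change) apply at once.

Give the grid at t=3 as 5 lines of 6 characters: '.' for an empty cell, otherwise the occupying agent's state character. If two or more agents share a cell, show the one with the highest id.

BAAB.B
B.....
..B...
......
...B..

t=1: a0@(1,0):B a1@(0,1):A a2@(0,3):B a3@(0,2):A a4@(4,3):B a5@(2,2):B a6@(0,0):B a7@(0,5):B
t=2: (unchanged — steady state)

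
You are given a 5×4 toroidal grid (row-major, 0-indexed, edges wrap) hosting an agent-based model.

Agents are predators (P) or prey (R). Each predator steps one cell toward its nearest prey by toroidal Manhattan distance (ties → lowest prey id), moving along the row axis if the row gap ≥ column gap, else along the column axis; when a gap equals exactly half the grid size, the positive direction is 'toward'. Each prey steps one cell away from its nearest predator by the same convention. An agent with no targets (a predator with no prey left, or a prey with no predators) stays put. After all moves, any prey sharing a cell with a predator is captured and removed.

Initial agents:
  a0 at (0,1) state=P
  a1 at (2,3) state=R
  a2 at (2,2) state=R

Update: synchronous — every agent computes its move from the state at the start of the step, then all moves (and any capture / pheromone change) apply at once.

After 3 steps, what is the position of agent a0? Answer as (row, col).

t=1: a0@(1,1):P a1@(3,3):R a2@(3,2):R
t=2: a0@(2,1):P a1@(4,3):R a2@(4,2):R
t=3: a0@(3,1):P a1@(0,3):R a2@(0,2):R

(3, 1)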